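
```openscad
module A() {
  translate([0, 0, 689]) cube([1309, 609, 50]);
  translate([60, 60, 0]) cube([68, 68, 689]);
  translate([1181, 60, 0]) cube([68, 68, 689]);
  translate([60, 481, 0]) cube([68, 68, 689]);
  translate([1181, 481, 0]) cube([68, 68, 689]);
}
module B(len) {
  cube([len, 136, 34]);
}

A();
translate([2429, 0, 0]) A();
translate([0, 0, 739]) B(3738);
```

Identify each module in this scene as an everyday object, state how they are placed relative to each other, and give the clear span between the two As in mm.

A is a table. B is a beam. A beam spans the tops of two tables. The clear span between the two tables is 1120 mm.

Second table starts at x = 2429; first ends at x = 1309; clear span = 2429 − 1309 = 1120 mm.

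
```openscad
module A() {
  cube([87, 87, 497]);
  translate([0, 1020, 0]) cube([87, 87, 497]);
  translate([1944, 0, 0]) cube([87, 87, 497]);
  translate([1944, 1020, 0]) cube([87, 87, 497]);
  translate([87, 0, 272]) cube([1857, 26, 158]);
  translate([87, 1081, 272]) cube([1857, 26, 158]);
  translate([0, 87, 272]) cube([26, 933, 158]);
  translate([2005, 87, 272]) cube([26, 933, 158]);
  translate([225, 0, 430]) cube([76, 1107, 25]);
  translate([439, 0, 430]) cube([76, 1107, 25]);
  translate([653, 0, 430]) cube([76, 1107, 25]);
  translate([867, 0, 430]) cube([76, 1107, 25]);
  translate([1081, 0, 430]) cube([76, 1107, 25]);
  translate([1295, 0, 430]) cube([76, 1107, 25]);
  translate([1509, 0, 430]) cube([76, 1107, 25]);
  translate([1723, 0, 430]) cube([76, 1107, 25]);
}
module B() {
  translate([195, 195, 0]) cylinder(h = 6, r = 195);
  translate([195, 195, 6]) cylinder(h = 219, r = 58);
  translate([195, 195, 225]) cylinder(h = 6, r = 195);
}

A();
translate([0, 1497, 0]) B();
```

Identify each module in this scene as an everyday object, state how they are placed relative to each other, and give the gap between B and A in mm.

A is a bed frame. B is a spool. The spool is on the floor beside the bed frame on its +y side. The gap between the spool and the bed frame is 390 mm.

The spool's nearest face is 390 mm from the bed frame's +y face.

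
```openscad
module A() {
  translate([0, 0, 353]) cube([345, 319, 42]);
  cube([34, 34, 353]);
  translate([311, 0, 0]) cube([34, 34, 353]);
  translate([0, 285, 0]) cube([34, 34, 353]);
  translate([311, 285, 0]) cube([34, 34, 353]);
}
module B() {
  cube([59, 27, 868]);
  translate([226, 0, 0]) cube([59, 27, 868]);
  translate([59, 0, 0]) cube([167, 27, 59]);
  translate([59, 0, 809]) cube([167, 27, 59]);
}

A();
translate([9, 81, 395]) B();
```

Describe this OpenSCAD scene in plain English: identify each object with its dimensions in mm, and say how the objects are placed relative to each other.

A is a four-legged stool. The seat is a 345×319×42 mm slab whose top surface is at z = 395 mm; four square legs, each 34×34 mm in cross-section, run from the floor (z = 0) to the underside of the seat, each flush with a corner of the seat.

B is a picture frame with a 167×750 mm rectangular opening (x by z) and a uniform 59 mm border on every side. Frame depth is 27 mm along y. It is built from two vertical stiles running the full outside height and two horizontal rails spanning the gap between the stiles.

The picture frame is on top of the stool.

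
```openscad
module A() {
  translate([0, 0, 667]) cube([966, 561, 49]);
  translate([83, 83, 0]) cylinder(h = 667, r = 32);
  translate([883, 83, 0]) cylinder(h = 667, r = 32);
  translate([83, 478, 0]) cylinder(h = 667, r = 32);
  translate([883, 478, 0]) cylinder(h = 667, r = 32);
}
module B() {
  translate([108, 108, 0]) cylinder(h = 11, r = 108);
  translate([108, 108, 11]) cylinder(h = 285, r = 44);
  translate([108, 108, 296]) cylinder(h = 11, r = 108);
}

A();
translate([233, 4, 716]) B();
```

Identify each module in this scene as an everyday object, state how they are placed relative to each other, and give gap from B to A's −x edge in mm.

The spool's min-x is at 233; the table's min-x is 0; gap = 233 mm.

A is a table. B is a spool. The spool is on top of the table. The gap from the spool to the table's −x edge is 233 mm.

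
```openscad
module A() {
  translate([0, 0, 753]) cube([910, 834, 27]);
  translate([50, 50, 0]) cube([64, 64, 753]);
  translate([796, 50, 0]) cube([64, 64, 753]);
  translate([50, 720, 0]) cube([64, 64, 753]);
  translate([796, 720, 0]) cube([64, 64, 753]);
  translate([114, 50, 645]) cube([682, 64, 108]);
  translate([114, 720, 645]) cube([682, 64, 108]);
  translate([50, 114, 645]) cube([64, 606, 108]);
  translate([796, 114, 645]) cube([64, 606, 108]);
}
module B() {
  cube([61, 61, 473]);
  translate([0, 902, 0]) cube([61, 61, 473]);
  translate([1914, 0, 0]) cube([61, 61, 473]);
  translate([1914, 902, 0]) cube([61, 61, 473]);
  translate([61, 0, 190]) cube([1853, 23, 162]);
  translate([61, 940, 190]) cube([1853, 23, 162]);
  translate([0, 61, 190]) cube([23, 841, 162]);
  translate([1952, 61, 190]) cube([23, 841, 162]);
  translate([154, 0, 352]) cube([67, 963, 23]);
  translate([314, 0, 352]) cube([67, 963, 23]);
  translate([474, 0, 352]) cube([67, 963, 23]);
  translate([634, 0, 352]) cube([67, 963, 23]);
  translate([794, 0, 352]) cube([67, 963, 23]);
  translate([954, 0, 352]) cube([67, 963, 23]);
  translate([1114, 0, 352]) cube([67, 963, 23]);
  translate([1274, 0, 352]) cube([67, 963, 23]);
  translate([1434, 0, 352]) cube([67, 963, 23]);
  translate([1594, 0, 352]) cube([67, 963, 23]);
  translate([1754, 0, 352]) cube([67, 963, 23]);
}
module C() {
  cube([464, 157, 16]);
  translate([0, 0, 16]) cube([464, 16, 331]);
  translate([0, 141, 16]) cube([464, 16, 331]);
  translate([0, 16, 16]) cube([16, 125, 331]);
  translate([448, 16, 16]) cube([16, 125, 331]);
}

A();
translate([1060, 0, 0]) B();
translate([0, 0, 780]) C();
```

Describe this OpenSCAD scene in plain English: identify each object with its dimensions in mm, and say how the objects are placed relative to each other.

A is a rectangular dining table. The top is 910×834×27 mm with its upper surface at z = 780 mm. It stands on four 64×64 mm square legs, each inset 50 mm from the nearest pair of top edges, running from the floor to the underside of the top. Four apron rails, 64 mm thick and 108 mm tall, run between adjacent legs with their top edges flush with the underside of the top and their outer faces flush with the legs' outer faces.

B is a bed frame 1975 mm long (x) by 963 mm wide (y). Four 61×61 mm corner posts, 473 mm tall, at the corners of the footprint. Four rails of 23 mm thickness and 162 mm height run between adjacent posts with their undersides at z = 190 mm, their outer faces flush with the outside of the frame (the two x-running rails run between the posts' inner faces; the two y-running rails run between the posts' inner faces). 11 slats, each 67 mm wide (x) and 23 mm thick, lie across the top of the two x-running rails, running the full 963 mm width of the frame in y; the slats are evenly spaced along x between the inner faces of the end posts with equal gaps (rounded down to the nearest mm) at the −x end and between each pair — any rounding remainder accumulates at the +x end.

C is an open storage box with external size 464×157×347 mm and wall thickness 16 mm (the base is also 16 mm thick). The base covers the whole footprint; the four walls stand on the base, with the y-facing walls full-width and the x-facing walls fitting between their inner faces.

The bed frame is on the floor beside the table on its +x side. The open box is on top of the table.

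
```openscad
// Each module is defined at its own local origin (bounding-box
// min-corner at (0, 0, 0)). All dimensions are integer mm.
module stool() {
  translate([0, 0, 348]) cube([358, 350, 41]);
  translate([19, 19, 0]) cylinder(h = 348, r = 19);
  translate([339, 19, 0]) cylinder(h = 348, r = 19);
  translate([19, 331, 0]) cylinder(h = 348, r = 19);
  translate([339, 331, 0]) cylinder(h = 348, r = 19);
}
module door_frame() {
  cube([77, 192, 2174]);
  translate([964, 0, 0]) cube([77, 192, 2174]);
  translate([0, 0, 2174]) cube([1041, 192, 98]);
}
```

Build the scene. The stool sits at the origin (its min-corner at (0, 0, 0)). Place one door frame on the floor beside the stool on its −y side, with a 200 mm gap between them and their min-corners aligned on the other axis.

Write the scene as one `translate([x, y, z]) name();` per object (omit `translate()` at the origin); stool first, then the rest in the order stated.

stool();
translate([0, -392, 0]) door_frame();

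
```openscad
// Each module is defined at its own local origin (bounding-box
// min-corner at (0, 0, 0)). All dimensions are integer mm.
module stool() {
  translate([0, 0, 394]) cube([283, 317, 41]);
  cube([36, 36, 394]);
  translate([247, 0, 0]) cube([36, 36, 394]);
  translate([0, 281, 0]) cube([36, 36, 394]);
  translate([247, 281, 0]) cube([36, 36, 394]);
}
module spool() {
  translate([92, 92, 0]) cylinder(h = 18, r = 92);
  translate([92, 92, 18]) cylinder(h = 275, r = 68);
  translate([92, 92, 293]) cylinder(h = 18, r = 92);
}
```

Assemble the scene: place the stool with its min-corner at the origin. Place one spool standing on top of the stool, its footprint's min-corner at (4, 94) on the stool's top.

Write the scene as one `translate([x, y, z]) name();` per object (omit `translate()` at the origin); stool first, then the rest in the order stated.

stool();
translate([4, 94, 435]) spool();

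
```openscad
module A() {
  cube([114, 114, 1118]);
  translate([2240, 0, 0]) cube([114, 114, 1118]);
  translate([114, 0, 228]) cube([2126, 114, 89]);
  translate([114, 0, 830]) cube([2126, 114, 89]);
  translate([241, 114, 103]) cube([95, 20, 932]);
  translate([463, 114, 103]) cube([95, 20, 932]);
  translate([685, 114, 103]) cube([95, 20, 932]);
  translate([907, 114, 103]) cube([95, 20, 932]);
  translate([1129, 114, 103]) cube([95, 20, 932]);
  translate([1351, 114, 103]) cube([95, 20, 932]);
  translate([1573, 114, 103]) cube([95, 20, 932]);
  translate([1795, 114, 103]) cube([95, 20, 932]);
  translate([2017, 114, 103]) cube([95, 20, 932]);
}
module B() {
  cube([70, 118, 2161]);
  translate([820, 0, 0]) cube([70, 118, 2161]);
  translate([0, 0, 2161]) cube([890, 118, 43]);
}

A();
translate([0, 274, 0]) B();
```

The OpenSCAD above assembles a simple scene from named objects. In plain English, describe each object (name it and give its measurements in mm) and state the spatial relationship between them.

A is a fence section. Two 114×114 mm posts, 1118 mm tall, stand on the floor with a clear span of 2126 mm between their inner faces. Two horizontal rails of 114×89 mm section span the gap between the posts with their undersides at z = 228 mm and z = 830 mm, flush with the posts' −y face. 9 pickets, each 95 mm wide, 20 mm thick and 932 mm tall, are fixed to the +y face of the rails with their bottoms at z = 103 mm, evenly spaced across the span with equal gaps (rounded down to the nearest mm) at the −x end and between each pair — any rounding remainder accumulates at the +x end.

B is a rectangular door frame: two vertical jambs of 70×118 mm section, 2161 mm tall, with a clear opening 750 mm wide between their inner faces. A header 43 mm tall and 118 mm deep lies on top of the jambs and spans the full outside width.

The door frame is on the floor beside the fence section on its +y side.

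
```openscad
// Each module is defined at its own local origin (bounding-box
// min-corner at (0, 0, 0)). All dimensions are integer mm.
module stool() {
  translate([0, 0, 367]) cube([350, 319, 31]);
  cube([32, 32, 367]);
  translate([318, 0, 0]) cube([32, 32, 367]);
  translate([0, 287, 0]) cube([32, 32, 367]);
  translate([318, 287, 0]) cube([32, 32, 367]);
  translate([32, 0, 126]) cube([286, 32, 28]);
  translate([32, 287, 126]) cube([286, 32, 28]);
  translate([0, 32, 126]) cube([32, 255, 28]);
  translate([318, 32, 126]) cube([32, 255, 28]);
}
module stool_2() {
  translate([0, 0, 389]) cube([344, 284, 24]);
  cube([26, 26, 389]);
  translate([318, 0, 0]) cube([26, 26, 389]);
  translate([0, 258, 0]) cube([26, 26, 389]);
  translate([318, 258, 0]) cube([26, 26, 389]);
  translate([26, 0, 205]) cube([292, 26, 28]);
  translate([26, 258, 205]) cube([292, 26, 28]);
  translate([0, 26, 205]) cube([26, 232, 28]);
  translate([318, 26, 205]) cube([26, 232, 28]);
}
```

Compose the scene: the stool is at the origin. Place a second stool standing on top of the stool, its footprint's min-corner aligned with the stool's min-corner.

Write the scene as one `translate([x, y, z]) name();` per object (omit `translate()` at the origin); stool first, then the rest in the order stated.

stool();
translate([0, 0, 398]) stool_2();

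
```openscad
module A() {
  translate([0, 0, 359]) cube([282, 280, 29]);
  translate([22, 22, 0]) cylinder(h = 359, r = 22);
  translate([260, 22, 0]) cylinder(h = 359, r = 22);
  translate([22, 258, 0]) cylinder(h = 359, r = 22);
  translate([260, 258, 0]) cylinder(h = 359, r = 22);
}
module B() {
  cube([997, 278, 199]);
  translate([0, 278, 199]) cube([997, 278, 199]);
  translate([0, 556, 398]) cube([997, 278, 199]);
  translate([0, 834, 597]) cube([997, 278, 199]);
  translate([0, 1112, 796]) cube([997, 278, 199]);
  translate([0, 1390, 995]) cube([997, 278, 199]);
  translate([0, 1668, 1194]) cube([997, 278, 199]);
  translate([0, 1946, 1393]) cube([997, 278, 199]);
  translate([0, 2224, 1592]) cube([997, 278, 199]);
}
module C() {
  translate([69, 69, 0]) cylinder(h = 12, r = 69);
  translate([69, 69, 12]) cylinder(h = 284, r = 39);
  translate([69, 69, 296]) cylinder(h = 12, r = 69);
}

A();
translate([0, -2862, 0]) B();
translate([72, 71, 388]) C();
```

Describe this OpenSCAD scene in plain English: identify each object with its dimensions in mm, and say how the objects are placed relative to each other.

A is a four-legged stool. The seat is a 282×280×29 mm slab whose top surface is at z = 388 mm; four round legs, each 44 mm in diameter, run from the floor (z = 0) to the underside of the seat, each leg's axis is inset half a diameter from the nearest pair of seat edges (so the leg's bounding box is flush with the corner).

B is a straight staircase of 9 solid steps. Each step is 997 mm wide (x), 278 mm deep (y, the going) and 199 mm tall (the rise). The first step rests on the floor; each subsequent step sits one going further in +y and one rise higher in +z, directly behind and above the previous step with no overlap.

C is a spool: two coaxial disc flanges of radius 69 mm and thickness 12 mm, joined by a core cylinder of radius 39 mm and height 284 mm. The lower flange rests on z = 0 and the three cylinders share a vertical axis.

The staircase is on the floor beside the stool on its −y side. The spool is on top of the stool, centred.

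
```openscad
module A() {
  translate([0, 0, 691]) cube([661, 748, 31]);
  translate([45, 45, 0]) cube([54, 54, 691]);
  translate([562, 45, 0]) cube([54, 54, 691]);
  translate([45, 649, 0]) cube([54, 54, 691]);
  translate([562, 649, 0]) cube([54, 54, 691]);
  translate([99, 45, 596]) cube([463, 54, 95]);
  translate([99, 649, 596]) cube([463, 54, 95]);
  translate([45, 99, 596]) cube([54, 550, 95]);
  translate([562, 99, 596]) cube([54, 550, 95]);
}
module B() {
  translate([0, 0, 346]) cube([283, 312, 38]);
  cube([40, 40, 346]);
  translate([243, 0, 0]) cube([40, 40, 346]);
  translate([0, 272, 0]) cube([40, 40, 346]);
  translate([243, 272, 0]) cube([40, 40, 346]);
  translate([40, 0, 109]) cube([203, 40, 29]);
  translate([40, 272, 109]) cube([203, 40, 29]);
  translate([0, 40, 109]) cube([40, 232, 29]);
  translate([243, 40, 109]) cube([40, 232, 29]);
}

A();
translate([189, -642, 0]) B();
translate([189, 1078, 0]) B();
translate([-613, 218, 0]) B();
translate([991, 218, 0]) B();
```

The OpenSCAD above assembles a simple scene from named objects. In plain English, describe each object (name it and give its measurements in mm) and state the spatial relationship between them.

A is a rectangular dining table. The top is 661×748×31 mm with its upper surface at z = 722 mm. It stands on four 54×54 mm square legs, each inset 45 mm from the nearest pair of top edges, running from the floor to the underside of the top. Four apron rails, 54 mm thick and 95 mm tall, run between adjacent legs with their top edges flush with the underside of the top and their outer faces flush with the legs' outer faces.

B is a simple wooden stool: a rectangular seat 283 mm (x) by 312 mm (y), 38 mm thick, top face at z = 384 mm, on four square legs, each 40×40 mm in cross-section. The legs rest on z = 0, each flush with a corner of the seat. Four stretchers, 40 mm wide and 29 mm tall, connect adjacent legs with their undersides at z = 109 mm, each running between the inner faces of the legs it joins and aligned with the legs' outer faces on the other axis.

Four stools sit around the table at the −y, +y, −x, +x sides.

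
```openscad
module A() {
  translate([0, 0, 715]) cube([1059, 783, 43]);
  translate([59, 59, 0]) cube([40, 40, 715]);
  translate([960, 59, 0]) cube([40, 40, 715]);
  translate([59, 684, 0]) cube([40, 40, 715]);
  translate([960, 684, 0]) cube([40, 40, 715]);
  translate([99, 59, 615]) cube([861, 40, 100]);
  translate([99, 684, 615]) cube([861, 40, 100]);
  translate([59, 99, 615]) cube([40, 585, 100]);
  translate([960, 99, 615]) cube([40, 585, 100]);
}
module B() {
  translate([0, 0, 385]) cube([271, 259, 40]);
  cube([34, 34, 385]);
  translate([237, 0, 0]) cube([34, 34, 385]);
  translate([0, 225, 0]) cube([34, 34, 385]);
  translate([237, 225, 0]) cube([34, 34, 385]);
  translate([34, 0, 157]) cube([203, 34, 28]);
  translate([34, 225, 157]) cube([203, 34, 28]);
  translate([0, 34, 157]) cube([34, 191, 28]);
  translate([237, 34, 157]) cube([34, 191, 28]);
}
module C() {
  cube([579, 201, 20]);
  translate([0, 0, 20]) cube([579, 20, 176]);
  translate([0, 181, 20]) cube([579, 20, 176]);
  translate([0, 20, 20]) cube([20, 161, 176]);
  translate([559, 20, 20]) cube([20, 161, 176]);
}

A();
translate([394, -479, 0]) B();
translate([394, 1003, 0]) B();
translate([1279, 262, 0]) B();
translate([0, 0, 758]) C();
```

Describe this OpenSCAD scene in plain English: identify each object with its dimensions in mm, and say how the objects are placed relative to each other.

A is a table: top 1059 mm (x) × 783 mm (y), 43 mm thick, upper face at z = 758 mm, on four 40×40 mm square legs, each inset 59 mm from the nearest pair of top edges, running from z = 0 to the bottom of the top. Four apron rails, 40 mm thick and 100 mm tall, run between adjacent legs with their top edges flush with the underside of the top and their outer faces flush with the legs' outer faces.

B is a four-legged stool. The seat is a 271×259×40 mm slab whose top surface is at z = 425 mm; four square legs, each 34×34 mm in cross-section, run from the floor (z = 0) to the underside of the seat, each flush with a corner of the seat. Four stretchers, 34 mm wide and 28 mm tall, connect adjacent legs with their undersides at z = 157 mm, each running between the inner faces of the legs it joins and aligned with the legs' outer faces on the other axis.

C is an open-topped rectangular box: outside dimensions 579×201×196 mm, with a uniform wall and base thickness of 20 mm. The base is a full 579×201 slab on the floor; four walls sit on top of the base. The front and back walls (the −y and +y sides) span the full width; the two side walls fit between them.

Three stools sit around the table at the −y, +y, +x sides. The open box is on top of the table.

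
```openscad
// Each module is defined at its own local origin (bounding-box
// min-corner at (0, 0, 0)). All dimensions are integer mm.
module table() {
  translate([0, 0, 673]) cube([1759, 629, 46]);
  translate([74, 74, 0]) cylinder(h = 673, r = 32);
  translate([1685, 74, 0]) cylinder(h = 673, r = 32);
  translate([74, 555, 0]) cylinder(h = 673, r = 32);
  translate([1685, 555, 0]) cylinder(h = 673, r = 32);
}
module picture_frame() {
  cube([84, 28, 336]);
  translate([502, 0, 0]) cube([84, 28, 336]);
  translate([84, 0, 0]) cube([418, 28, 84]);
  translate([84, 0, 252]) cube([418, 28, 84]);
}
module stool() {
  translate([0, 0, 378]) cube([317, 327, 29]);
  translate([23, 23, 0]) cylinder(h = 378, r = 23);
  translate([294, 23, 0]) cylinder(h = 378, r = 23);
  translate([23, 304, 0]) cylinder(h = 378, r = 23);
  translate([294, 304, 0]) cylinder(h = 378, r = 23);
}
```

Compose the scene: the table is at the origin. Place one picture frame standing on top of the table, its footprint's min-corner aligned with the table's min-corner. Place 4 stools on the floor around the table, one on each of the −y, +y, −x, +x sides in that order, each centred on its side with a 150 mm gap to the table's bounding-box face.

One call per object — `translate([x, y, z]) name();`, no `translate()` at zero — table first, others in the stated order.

table();
translate([0, 0, 719]) picture_frame();
translate([721, -477, 0]) stool();
translate([721, 779, 0]) stool();
translate([-467, 151, 0]) stool();
translate([1909, 151, 0]) stool();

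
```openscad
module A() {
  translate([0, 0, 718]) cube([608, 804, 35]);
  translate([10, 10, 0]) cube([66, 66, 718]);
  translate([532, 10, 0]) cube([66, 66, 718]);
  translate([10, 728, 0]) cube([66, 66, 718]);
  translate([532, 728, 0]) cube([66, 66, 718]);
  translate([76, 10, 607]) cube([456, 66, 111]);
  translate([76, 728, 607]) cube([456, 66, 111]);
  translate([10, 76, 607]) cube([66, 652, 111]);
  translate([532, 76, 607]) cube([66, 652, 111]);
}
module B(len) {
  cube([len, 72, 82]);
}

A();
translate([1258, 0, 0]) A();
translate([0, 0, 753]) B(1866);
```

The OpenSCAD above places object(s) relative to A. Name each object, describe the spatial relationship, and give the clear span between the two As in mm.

A is a table. B is a beam. A beam spans the tops of two tables. The clear span between the two tables is 650 mm.

Second table starts at x = 1258; first ends at x = 608; clear span = 1258 − 608 = 650 mm.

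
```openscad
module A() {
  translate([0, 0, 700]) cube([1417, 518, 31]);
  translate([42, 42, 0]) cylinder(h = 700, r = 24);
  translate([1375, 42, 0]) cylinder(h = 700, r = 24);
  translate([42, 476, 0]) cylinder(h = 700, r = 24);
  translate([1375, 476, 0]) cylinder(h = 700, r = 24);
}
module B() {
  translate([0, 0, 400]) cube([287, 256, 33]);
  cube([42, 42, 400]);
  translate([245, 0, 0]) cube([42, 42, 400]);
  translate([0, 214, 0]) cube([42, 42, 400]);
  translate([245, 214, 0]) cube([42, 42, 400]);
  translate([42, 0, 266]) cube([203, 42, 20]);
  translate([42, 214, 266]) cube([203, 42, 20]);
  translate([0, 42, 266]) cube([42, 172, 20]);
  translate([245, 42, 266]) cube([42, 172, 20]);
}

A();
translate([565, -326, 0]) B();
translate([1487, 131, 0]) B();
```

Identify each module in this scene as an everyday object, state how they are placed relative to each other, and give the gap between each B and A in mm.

A is a table. B is a stool. Two stools sit around the table at the −y, +x sides. The gap between each stool and the table is 70 mm.

Each stool's nearest face is 70 mm from the table's bounding box.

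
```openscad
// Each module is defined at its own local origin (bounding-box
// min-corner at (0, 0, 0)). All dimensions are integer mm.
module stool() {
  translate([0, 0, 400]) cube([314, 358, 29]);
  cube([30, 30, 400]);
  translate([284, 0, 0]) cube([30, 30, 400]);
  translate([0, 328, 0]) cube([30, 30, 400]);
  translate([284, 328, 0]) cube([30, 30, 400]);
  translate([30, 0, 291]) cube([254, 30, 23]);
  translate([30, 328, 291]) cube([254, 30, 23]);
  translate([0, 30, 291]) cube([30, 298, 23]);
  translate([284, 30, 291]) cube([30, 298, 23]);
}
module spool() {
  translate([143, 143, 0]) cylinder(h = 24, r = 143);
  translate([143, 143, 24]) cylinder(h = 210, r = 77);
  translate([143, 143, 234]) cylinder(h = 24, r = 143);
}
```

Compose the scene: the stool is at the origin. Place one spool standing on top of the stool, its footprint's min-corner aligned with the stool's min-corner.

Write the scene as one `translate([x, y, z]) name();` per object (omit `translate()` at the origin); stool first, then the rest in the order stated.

stool();
translate([0, 0, 429]) spool();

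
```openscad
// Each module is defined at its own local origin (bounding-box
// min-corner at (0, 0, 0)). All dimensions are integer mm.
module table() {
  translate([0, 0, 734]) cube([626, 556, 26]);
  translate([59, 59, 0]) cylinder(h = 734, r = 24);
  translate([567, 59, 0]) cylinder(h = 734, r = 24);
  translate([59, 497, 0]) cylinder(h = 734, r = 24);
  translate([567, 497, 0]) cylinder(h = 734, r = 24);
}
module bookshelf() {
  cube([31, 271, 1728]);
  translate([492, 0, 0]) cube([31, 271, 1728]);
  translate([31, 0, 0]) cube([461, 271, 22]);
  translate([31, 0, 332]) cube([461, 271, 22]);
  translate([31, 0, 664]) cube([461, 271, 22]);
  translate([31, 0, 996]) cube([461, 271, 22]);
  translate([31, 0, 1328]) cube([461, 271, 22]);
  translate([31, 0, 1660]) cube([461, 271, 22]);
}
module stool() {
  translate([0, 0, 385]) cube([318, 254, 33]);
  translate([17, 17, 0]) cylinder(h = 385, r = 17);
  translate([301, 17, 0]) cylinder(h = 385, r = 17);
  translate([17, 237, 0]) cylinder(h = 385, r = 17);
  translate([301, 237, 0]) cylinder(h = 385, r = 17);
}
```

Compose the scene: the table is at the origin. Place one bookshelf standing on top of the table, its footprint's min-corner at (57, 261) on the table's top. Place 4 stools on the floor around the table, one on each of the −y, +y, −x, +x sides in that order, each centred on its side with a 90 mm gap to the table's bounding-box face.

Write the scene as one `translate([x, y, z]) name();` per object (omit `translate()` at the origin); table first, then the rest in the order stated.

table();
translate([57, 261, 760]) bookshelf();
translate([154, -344, 0]) stool();
translate([154, 646, 0]) stool();
translate([-408, 151, 0]) stool();
translate([716, 151, 0]) stool();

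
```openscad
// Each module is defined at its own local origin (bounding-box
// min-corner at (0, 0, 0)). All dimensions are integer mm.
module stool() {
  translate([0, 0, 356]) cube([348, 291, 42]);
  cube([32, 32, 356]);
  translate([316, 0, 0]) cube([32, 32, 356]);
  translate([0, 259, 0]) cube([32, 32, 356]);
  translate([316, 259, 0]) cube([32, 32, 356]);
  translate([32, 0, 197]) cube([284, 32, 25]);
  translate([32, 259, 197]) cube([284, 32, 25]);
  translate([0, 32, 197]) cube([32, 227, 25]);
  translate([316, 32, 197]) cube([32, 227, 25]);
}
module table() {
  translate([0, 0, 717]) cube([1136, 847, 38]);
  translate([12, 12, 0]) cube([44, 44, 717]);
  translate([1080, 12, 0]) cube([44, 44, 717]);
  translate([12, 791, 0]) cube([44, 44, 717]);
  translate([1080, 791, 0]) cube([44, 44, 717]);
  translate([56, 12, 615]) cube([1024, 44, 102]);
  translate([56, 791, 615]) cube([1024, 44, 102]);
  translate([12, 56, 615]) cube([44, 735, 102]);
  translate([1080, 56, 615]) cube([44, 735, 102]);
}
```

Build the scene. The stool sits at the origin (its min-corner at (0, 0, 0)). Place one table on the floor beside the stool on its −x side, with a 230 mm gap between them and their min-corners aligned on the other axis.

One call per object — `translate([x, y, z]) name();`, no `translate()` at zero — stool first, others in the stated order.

stool();
translate([-1366, 0, 0]) table();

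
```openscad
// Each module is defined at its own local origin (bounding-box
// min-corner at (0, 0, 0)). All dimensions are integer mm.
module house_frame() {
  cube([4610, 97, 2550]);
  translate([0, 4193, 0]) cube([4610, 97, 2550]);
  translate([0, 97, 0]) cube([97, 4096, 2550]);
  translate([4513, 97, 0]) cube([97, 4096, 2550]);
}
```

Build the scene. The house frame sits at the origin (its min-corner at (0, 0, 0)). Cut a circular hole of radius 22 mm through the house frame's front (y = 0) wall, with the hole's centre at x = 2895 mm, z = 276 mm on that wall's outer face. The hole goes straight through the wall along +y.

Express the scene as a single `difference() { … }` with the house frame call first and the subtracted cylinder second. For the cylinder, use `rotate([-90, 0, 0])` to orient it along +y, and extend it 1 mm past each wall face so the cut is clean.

difference() {
  house_frame();
  translate([2895, -1, 276]) rotate([-90, 0, 0]) cylinder(h = 99, r = 22);
}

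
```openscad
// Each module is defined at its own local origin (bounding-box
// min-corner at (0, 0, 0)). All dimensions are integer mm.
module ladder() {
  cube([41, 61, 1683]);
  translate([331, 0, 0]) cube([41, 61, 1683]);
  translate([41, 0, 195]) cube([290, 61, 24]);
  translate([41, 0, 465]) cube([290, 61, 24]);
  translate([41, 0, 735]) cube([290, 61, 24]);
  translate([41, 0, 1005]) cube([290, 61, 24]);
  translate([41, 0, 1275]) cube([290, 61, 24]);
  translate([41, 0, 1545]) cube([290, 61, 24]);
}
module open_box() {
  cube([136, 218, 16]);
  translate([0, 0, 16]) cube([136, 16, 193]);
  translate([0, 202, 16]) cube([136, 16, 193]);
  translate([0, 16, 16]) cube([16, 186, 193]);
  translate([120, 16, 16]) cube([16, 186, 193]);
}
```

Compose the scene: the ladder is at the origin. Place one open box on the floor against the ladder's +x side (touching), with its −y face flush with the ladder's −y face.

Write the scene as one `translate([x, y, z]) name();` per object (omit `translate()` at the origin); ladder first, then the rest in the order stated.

ladder();
translate([372, 0, 0]) open_box();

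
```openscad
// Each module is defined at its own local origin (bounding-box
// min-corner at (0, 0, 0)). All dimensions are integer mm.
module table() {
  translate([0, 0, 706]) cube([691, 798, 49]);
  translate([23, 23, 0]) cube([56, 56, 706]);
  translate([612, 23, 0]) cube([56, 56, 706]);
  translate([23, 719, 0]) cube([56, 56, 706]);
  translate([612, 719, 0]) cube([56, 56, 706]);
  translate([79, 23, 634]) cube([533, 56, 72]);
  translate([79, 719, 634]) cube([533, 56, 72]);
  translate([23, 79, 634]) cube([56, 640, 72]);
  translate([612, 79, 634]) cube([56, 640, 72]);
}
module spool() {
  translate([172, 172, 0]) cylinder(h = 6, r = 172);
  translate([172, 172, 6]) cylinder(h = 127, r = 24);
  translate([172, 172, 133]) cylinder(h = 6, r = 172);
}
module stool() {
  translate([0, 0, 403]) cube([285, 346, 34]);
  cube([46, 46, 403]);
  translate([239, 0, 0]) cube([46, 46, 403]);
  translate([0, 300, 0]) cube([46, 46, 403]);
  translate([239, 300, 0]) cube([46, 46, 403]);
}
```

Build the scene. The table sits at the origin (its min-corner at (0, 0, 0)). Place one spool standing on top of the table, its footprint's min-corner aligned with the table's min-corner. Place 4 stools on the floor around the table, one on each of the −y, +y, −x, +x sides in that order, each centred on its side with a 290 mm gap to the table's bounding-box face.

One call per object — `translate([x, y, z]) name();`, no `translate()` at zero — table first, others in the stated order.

table();
translate([0, 0, 755]) spool();
translate([203, -636, 0]) stool();
translate([203, 1088, 0]) stool();
translate([-575, 226, 0]) stool();
translate([981, 226, 0]) stool();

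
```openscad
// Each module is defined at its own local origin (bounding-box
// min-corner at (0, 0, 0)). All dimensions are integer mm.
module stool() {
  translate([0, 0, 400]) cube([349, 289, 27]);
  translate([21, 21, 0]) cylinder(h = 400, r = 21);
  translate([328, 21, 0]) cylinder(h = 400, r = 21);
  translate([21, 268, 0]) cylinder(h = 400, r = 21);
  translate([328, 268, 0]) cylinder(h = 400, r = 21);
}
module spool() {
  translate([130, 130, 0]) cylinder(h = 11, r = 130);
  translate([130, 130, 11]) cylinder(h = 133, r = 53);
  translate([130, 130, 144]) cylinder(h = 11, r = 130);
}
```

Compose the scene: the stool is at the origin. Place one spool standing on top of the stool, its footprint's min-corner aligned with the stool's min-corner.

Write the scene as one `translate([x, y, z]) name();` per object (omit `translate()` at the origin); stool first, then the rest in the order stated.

stool();
translate([0, 0, 427]) spool();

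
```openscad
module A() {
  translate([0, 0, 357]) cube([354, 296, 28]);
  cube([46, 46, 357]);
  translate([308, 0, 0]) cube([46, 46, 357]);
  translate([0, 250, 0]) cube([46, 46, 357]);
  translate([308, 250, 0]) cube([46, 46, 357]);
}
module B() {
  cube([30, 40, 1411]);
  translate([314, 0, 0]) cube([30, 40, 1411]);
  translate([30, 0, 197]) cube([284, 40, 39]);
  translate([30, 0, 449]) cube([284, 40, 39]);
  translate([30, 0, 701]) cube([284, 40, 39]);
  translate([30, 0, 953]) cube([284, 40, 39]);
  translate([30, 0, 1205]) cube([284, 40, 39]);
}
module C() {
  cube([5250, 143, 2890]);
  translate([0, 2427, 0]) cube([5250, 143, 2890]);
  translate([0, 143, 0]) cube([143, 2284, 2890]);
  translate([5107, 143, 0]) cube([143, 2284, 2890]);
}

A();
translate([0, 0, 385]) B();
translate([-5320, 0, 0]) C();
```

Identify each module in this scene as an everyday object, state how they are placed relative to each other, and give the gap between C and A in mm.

The house frame's nearest face is 70 mm from the stool's −x face.

A is a stool. B is a ladder. C is a house frame. The ladder is on top of the stool. The house frame is on the floor beside the stool on its −x side. The gap between the house frame and the stool is 70 mm.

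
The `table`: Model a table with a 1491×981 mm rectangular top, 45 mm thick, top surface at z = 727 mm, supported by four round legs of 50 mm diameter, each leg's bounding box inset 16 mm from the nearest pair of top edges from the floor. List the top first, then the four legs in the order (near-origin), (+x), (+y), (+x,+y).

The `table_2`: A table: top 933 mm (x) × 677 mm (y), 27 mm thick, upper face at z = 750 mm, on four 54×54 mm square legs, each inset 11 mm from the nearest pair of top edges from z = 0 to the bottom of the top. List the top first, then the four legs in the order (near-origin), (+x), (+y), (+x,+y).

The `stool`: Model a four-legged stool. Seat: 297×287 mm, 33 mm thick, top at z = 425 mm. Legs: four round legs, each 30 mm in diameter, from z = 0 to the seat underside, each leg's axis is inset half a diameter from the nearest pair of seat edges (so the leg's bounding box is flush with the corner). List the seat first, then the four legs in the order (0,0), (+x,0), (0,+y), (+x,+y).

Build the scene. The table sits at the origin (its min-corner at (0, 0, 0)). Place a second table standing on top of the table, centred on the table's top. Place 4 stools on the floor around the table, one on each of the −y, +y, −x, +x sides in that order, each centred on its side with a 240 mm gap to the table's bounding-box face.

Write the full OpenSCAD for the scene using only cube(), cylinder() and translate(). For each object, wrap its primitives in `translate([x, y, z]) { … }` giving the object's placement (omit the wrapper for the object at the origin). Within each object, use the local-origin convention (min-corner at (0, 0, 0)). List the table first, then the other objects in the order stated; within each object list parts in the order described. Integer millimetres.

translate([0, 0, 682]) cube([1491, 981, 45]);
translate([41, 41, 0]) cylinder(h = 682, r = 25);
translate([1450, 41, 0]) cylinder(h = 682, r = 25);
translate([41, 940, 0]) cylinder(h = 682, r = 25);
translate([1450, 940, 0]) cylinder(h = 682, r = 25);
translate([279, 152, 727]) {
  translate([0, 0, 723]) cube([933, 677, 27]);
  translate([11, 11, 0]) cube([54, 54, 723]);
  translate([868, 11, 0]) cube([54, 54, 723]);
  translate([11, 612, 0]) cube([54, 54, 723]);
  translate([868, 612, 0]) cube([54, 54, 723]);
}
translate([597, -527, 0]) {
  translate([0, 0, 392]) cube([297, 287, 33]);
  translate([15, 15, 0]) cylinder(h = 392, r = 15);
  translate([282, 15, 0]) cylinder(h = 392, r = 15);
  translate([15, 272, 0]) cylinder(h = 392, r = 15);
  translate([282, 272, 0]) cylinder(h = 392, r = 15);
}
translate([597, 1221, 0]) {
  translate([0, 0, 392]) cube([297, 287, 33]);
  translate([15, 15, 0]) cylinder(h = 392, r = 15);
  translate([282, 15, 0]) cylinder(h = 392, r = 15);
  translate([15, 272, 0]) cylinder(h = 392, r = 15);
  translate([282, 272, 0]) cylinder(h = 392, r = 15);
}
translate([-537, 347, 0]) {
  translate([0, 0, 392]) cube([297, 287, 33]);
  translate([15, 15, 0]) cylinder(h = 392, r = 15);
  translate([282, 15, 0]) cylinder(h = 392, r = 15);
  translate([15, 272, 0]) cylinder(h = 392, r = 15);
  translate([282, 272, 0]) cylinder(h = 392, r = 15);
}
translate([1731, 347, 0]) {
  translate([0, 0, 392]) cube([297, 287, 33]);
  translate([15, 15, 0]) cylinder(h = 392, r = 15);
  translate([282, 15, 0]) cylinder(h = 392, r = 15);
  translate([15, 272, 0]) cylinder(h = 392, r = 15);
  translate([282, 272, 0]) cylinder(h = 392, r = 15);
}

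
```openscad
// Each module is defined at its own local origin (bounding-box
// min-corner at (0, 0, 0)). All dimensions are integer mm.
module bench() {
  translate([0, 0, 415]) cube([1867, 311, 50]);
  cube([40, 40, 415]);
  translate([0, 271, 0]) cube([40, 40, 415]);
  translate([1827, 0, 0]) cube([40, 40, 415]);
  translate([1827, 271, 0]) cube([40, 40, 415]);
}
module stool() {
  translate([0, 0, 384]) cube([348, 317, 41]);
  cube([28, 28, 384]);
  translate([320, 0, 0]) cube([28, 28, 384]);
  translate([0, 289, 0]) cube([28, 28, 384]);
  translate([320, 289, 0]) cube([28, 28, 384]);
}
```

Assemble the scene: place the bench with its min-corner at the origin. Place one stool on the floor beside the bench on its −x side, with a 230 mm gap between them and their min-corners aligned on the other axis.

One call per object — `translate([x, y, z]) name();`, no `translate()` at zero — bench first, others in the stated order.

bench();
translate([-578, 0, 0]) stool();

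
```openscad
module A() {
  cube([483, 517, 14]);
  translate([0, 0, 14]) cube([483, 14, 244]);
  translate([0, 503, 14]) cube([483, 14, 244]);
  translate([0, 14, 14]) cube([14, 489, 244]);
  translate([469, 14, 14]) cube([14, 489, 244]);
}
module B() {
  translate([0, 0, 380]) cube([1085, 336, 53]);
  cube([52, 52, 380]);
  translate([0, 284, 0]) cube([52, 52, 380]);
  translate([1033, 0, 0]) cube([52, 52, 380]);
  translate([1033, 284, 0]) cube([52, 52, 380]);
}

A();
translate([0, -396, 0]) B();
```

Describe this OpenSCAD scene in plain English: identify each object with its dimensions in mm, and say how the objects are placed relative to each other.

A is an open storage box with external size 483×517×258 mm and wall thickness 14 mm (the base is also 14 mm thick). The base covers the whole footprint; the four walls stand on the base, with the y-facing walls full-width and the x-facing walls fitting between their inner faces.

B is a long wooden bench with a 1085 mm (x) × 336 mm (y) seat, 53 mm thick, its top surface 433 mm above the floor. Four 52 mm square legs at the seat corners, flush with the edges, run from z = 0 to the seat underside.

The bench is on the floor beside the open box on its −y side.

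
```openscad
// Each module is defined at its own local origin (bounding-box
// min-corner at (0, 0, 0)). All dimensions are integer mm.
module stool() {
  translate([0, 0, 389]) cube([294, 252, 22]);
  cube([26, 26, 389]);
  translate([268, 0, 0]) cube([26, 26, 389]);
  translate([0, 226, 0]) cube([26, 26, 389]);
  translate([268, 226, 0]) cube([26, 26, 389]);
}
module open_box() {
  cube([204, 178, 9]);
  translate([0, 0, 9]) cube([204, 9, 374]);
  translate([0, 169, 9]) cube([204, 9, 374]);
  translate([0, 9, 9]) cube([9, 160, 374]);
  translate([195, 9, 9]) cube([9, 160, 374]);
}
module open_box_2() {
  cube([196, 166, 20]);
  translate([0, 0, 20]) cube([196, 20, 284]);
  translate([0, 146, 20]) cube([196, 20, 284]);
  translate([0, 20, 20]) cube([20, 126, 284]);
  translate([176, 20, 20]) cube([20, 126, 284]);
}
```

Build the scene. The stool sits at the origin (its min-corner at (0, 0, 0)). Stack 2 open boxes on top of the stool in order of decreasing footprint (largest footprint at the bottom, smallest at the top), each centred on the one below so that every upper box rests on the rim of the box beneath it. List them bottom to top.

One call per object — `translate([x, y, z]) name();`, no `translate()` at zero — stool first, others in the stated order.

stool();
translate([45, 37, 411]) open_box();
translate([49, 43, 794]) open_box_2();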